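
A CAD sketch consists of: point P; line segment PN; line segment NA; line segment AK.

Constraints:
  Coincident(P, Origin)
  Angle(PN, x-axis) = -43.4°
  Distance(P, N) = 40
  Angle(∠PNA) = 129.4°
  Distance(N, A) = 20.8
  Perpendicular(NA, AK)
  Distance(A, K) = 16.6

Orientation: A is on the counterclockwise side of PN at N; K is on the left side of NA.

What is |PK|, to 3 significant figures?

48.4

P is at the origin; PN runs at -43.4° with length 40.0, so N = 40.0·(cos -43.4°, sin -43.4°) = (29.1, -27.5). ∠PNA = 129.4°, so NA runs at -43.4° + (180° − 129.4°) = 7.20° from the x-axis; with |NA| = 20.8, A = N + 20.8·(cos 7.20°, sin 7.20°) = (49.7, -24.9). NA ⟂ AK; with |AK| = 16.6 on the left of NA, K = A + 16.6·(-0.125, 0.992) = (47.6, -8.41). Then |PK| = |K − P| = 48.4.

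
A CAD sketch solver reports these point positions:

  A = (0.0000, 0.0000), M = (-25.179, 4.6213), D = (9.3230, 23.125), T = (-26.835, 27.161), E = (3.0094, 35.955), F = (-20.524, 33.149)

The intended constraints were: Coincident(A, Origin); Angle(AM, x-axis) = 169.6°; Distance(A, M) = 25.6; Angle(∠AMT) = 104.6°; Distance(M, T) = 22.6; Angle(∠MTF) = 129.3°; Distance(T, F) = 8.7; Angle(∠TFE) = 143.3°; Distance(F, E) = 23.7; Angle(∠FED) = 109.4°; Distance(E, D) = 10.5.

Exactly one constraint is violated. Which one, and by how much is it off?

Distance(E, D) = 10.5 — off by 3.80.

A = (0.00, 0.00) ✓; AM at 169.6° ✓; |AM| = 25.60 ✓; ∠AMT = 104.6° ✓; |MT| = 22.60 ✓; ∠MTF = 129.3° ✓; |TF| = 8.700 ✓; ∠TFE = 143.3° ✓; |FE| = 23.70 ✓; ∠FED = 109.4° ✓; |ED| = 14.30 ✗.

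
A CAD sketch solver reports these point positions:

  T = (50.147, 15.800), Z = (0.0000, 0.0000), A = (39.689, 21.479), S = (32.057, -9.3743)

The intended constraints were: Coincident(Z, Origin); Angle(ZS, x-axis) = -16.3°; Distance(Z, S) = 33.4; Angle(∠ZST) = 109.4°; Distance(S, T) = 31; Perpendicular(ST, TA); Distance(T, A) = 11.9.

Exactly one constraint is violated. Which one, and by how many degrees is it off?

Perpendicular(ST, TA) — off by 7.20°.

Z = (0.00, 0.00) ✓; ZS at -16.30° ✓; |ZS| = 33.40 ✓; ∠ZST = 109.4° ✓; |ST| = 31.00 ✓; ∠(ST, TA) = 97.20° ✗; |TA| = 11.90 ✓.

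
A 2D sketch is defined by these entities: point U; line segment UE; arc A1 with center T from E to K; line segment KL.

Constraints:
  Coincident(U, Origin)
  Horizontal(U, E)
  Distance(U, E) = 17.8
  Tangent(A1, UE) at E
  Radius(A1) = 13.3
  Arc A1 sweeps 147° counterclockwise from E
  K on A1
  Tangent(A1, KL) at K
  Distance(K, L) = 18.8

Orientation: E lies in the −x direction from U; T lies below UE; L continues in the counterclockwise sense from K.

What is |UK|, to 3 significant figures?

35.0

U is at the origin; UE is horizontal with |UE| = 17.8 and E on the −x side, so E = (-17.8, 0.00). The tangent condition forces TE to be normal to UE, so T = E + (0, -13.3) = (-17.8, -13.3). On A1, E sits at bearing 90° from T; a 147° counterclockwise sweep puts K at bearing 237°, so K = T + 13.3·(cos 237°, sin 237°) = (-25.0, -24.5). Then |UK| = |K − U| = 35.0.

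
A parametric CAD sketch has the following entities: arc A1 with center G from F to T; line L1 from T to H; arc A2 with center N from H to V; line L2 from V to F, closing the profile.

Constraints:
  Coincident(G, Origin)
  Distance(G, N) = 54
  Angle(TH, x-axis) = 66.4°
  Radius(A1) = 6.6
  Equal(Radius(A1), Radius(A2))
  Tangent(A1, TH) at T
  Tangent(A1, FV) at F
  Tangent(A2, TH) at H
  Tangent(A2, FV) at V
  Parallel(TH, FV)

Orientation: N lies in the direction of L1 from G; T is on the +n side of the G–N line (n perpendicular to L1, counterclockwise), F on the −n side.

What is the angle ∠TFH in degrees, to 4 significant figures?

76.26°

Tangency of A1 to both parallel lines with radius 6.6 puts T and F at G ± 6.6·n: T = (-6.048, 2.642), F = (6.048, -2.642). Equal radii place H and V the same way about N: H = N + 6.6·n = (15.57, 52.13), V = N − 6.6·n = (27.67, 46.84). Then cos ∠TFH = FT·FH / (|FT||FH|), giving 76.26°.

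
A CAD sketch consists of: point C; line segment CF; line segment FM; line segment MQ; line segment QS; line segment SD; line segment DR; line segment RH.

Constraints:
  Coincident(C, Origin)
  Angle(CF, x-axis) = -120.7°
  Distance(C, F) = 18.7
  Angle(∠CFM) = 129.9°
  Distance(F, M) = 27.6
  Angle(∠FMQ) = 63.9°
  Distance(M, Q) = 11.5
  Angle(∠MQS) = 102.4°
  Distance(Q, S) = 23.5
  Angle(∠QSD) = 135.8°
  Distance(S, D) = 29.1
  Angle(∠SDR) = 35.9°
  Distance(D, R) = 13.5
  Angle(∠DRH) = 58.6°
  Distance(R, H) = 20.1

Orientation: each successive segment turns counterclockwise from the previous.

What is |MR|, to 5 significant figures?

34.219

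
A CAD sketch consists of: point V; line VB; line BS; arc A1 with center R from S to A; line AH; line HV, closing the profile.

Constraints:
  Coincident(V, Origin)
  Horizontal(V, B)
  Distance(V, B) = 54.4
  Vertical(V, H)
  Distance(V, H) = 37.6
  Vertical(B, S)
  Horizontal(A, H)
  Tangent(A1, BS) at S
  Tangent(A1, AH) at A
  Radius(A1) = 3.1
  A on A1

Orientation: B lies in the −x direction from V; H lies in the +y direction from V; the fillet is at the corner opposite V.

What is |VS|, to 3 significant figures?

64.4

The virtual corner opposite V is at (-54.4, 37.6). Since A1 is tangent to BS there, RS ⟂ BS and the tangent condition forces RA to be normal to AH, with radius 3.1, so the center R sits 3.1 in from both sides at R = (-51.3, 34.5). That places the tangent points at S = (-54.4, 34.5) on BS and A = (-51.3, 37.6) on AH. Then |VS| = |S − V| = 64.4.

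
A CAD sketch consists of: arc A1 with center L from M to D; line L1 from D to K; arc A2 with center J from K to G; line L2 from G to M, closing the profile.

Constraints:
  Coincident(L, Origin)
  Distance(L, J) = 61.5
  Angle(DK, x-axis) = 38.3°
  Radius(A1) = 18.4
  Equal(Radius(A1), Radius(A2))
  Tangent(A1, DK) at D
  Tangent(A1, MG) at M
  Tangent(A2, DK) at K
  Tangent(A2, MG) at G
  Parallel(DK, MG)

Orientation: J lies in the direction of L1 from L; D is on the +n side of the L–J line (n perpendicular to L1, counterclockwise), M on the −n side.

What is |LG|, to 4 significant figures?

64.19

The slot axis is L1's direction at 38.3°, so u = (cos 38.3°, sin 38.3°) = (0.7848, 0.6198) and n = (−sin 38.3°, cos 38.3°) = (-0.6198, 0.7848). L is at the origin and J lies 61.5 along u from L, so J = 61.5·u = (48.26, 38.12). Tangency of A1 to both parallel lines with radius 18.4 puts D and M at L ± 18.4·n: D = (-11.40, 14.44), M = (11.40, -14.44). Equal radii place K and G the same way about J: K = J + 18.4·n = (36.86, 52.56), G = J − 18.4·n = (59.67, 23.68). Then |LG| = |G − L| = 64.19.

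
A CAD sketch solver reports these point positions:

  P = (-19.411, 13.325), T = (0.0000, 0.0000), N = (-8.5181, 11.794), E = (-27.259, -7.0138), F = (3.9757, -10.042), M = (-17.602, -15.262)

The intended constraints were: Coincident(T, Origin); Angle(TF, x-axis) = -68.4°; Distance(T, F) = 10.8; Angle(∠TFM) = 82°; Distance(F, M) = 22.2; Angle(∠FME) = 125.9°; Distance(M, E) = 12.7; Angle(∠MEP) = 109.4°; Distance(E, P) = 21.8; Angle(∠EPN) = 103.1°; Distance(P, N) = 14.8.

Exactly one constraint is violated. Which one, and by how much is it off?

Distance(P, N) = 14.8 — off by 3.80.

T = (0.00, 0.00) ✓; TF at -68.40° ✓; |TF| = 10.80 ✓; ∠TFM = 82.00° ✓; |FM| = 22.20 ✓; ∠FME = 125.9° ✓; |ME| = 12.70 ✓; ∠MEP = 109.4° ✓; |EP| = 21.80 ✓; ∠EPN = 103.1° ✓; |PN| = 11.00 ✗.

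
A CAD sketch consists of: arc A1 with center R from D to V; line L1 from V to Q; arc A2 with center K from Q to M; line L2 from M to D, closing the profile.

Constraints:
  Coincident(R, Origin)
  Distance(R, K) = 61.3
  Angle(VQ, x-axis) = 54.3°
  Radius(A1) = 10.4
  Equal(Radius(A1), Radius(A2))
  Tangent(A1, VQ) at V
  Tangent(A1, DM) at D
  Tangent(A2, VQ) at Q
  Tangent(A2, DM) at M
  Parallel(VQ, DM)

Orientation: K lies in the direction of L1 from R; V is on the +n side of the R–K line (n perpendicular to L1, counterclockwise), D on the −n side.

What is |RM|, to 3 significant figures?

62.2

The slot axis is L1's direction at 54.3°, so u = (cos 54.3°, sin 54.3°) = (0.584, 0.812) and n = (−sin 54.3°, cos 54.3°) = (-0.812, 0.584). R is at the origin and K lies 61.3 along u from R, so K = 61.3·u = (35.8, 49.8). Tangency of A1 to both parallel lines with radius 10.4 puts V and D at R ± 10.4·n: V = (-8.45, 6.07), D = (8.45, -6.07). Equal radii place Q and M the same way about K: Q = K + 10.4·n = (27.3, 55.8), M = K − 10.4·n = (44.2, 43.7). Then |RM| = |M − R| = 62.2.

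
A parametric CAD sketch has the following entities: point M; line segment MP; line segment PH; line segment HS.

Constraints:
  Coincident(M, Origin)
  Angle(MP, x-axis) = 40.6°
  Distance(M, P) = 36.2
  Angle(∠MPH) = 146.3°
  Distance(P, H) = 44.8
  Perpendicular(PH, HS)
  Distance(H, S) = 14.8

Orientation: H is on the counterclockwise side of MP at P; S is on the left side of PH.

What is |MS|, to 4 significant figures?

75.10

M is at the origin; MP runs at 40.6° with length 36.2, so P = 36.2·(cos 40.6°, sin 40.6°) = (27.49, 23.56). ∠MPH = 146.3°, so PH runs at 40.6° + (180° − 146.3°) = 74.30° from the x-axis; with |PH| = 44.8, H = P + 44.8·(cos 74.30°, sin 74.30°) = (39.61, 66.69). PH ⟂ HS; with |HS| = 14.8 on the left of PH, S = H + 14.8·(-0.9627, 0.2706) = (25.36, 70.69). Then |MS| = |S − M| = 75.10.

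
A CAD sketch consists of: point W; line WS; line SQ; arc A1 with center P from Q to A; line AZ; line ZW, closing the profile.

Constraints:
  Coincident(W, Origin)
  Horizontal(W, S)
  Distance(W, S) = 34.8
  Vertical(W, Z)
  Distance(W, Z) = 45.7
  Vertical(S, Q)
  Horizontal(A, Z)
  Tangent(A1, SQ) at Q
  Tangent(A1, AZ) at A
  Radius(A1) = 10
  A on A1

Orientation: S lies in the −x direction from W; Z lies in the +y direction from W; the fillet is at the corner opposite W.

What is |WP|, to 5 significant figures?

43.469

W is at the origin; WS is horizontal with |WS| = 34.8 and S on the −x side, so S = (-34.800, 0.0000). W and Z share the same x with |WZ| = 45.7 and Z on the +y side, so Z = (0.0000, 45.700). The virtual corner opposite W is at (-34.800, 45.700). The tangent condition forces PQ to be normal to SQ and A1 meets AZ tangentially, so PA is at right angles to AZ, with radius 10.0, so the center P sits 10.0 in from both sides at P = (-24.800, 35.700). Then |WP| = |P − W| = 43.469.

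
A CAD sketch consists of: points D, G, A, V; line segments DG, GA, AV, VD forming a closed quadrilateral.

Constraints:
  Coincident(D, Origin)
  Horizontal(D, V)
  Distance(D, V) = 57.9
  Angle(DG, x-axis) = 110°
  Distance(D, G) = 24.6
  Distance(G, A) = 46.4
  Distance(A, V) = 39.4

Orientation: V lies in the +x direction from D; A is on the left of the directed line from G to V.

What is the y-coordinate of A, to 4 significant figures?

33.31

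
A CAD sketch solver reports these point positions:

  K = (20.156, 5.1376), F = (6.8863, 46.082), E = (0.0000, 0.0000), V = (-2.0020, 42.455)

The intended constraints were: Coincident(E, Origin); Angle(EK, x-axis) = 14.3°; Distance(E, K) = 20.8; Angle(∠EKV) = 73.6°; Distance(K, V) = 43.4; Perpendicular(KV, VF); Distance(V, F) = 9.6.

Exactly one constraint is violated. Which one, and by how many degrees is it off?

Perpendicular(KV, VF) — off by 8.50°.

E = (0.00, 0.00) ✓; EK at 14.30° ✓; |EK| = 20.80 ✓; ∠EKV = 73.60° ✓; |KV| = 43.40 ✓; ∠(KV, VF) = 98.50° ✗; |VF| = 9.600 ✓.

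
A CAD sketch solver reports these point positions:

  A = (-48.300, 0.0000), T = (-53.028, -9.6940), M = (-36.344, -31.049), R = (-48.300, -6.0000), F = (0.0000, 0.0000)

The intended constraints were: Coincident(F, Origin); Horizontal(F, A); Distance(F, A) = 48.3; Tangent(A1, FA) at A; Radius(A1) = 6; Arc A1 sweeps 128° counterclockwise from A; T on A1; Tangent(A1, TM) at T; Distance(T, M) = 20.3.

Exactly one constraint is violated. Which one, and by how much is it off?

Distance(T, M) = 20.3 — off by 6.80.

F = (0.00, 0.00) ✓; F.y = 0.00, A.y = 0.00 ✓; |FA| = 48.30 ✓; ∠(RA, AF) = 90.00° ✓; |RA| = 6.000 ✓; bearing(R→T) − bearing(R→A) = 128.0° ✓; |RT| = 6.000 ✓; ∠(RT, TM) = 90.00° ✓; |TM| = 27.10 ✗.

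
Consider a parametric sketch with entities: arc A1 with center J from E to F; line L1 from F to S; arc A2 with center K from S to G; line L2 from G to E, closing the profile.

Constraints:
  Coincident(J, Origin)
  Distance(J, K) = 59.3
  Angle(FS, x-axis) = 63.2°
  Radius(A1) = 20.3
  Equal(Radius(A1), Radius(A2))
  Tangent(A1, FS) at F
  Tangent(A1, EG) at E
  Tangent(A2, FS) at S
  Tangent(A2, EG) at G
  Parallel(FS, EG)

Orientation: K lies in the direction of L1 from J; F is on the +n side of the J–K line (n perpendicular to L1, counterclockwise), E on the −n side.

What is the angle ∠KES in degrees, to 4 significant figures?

15.50°

Tangency of A1 to both parallel lines with radius 20.3 puts F and E at J ± 20.3·n: F = (-18.12, 9.153), E = (18.12, -9.153). Equal radii place S and G the same way about K: S = K + 20.3·n = (8.618, 62.08), G = K − 20.3·n = (44.86, 43.78). Then cos ∠KES = EK·ES / (|EK||ES|), giving 15.50°.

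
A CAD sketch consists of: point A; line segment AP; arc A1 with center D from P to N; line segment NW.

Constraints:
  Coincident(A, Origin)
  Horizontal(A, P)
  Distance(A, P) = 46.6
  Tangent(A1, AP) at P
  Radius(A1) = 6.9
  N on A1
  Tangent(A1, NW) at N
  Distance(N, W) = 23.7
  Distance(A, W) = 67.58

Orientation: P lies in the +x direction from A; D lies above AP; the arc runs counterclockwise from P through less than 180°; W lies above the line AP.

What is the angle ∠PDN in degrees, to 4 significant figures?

66.27°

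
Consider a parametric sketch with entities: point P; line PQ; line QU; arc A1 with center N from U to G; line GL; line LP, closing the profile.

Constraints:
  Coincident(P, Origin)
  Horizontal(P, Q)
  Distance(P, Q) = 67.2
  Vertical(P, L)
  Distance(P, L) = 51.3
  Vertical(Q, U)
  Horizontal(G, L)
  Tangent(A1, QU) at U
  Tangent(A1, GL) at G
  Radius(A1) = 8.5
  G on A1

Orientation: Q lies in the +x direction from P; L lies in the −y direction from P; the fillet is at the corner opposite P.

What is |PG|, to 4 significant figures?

77.96

The virtual corner opposite P is at (67.20, -51.30). Tangency of A1 to QU means the radius NU is perpendicular to QU and since A1 is tangent to GL there, NG ⟂ GL, with radius 8.5, so the center N sits 8.5 in from both sides at N = (58.70, -42.80). That places the tangent points at U = (67.20, -42.80) on QU and G = (58.70, -51.30) on GL. Then |PG| = |G − P| = 77.96.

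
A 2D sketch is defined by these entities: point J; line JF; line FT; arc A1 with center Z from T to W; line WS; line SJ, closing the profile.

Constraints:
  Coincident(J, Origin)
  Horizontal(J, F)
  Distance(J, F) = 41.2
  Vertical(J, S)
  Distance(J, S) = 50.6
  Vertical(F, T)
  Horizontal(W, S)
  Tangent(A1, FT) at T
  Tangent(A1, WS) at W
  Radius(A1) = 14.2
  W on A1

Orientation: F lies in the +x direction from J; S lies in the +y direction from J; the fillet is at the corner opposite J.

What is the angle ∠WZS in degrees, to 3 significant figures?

62.3°

J is at the origin; J and F share the same y with |JF| = 41.2 and F on the +x side, so F = (41.2, 0.00). JS is vertical with |JS| = 50.6 and S on the +y side, so S = (0.00, 50.6). The virtual corner opposite J is at (41.2, 50.6). Tangency of A1 to FT means the radius ZT is perpendicular to FT and since A1 is tangent to WS there, ZW ⟂ WS, with radius 14.2, so the center Z sits 14.2 in from both sides at Z = (27.0, 36.4). That places the tangent points at T = (41.2, 36.4) on FT and W = (27.0, 50.6) on WS. Then cos ∠WZS = ZW·ZS / (|ZW||ZS|), giving 62.3°.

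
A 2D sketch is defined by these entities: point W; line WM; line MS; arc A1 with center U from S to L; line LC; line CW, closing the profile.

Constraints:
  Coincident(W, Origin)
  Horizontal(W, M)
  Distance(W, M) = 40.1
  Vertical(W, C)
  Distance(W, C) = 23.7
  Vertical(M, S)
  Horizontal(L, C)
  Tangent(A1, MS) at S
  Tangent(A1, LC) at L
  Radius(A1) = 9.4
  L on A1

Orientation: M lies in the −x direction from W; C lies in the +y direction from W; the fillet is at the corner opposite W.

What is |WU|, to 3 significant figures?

33.9

W is at the origin; W and M share the same y with |WM| = 40.1 and M on the −x side, so M = (-40.1, 0.00). WC is vertical with |WC| = 23.7 and C on the +y side, so C = (0.00, 23.7). The virtual corner opposite W is at (-40.1, 23.7). The tangent condition forces US to be normal to MS and tangency of A1 to LC means the radius UL is perpendicular to LC, with radius 9.4, so the center U sits 9.4 in from both sides at U = (-30.7, 14.3). Then |WU| = |U − W| = 33.9.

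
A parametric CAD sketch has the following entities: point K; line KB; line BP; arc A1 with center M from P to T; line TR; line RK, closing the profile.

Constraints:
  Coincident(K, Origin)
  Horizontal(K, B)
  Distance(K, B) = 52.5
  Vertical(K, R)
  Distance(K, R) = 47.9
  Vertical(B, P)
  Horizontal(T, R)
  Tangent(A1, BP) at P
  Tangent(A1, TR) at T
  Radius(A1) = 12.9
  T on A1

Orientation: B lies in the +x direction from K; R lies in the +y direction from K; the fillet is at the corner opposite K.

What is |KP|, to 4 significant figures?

63.10

The virtual corner opposite K is at (52.50, 47.90). The tangent condition forces MP to be normal to BP and the tangent condition forces MT to be normal to TR, with radius 12.9, so the center M sits 12.9 in from both sides at M = (39.60, 35.00). That places the tangent points at P = (52.50, 35.00) on BP and T = (39.60, 47.90) on TR. Then |KP| = |P − K| = 63.10.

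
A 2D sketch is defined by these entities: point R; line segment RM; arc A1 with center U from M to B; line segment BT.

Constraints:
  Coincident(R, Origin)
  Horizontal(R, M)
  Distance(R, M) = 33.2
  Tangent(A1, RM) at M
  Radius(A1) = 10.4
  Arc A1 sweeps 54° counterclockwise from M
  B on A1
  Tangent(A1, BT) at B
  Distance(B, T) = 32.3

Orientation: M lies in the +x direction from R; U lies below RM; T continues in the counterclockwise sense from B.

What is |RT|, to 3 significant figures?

31.0

R is at the origin; RM is horizontal with |RM| = 33.2 and M on the +x side, so M = (33.2, 0.00). Since A1 is tangent to RM there, UM ⟂ RM, so U = M + (0, -10.4) = (33.2, -10.4). On A1, M sits at bearing 90° from U; a 54° counterclockwise sweep puts B at bearing 144°, so B = U + 10.4·(cos 144°, sin 144°) = (24.8, -4.29). Since A1 is tangent to BT there, UB ⟂ BT, so BT runs along (−sin 144°, cos 144°); with |BT| = 32.3, T = (5.80, -30.4). Then |RT| = |T − R| = 31.0.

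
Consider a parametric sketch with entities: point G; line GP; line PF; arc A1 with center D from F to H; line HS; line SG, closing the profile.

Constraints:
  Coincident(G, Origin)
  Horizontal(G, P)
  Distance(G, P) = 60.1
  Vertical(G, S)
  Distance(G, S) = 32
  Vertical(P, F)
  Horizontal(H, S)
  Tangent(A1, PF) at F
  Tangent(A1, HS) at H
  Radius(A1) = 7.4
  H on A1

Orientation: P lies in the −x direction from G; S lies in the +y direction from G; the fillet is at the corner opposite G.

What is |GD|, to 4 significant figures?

58.16

G is at the origin; G and P share the same y with |GP| = 60.1 and P on the −x side, so P = (-60.10, 0.000). GS is vertical with |GS| = 32.0 and S on the +y side, so S = (0.000, 32.00). The virtual corner opposite G is at (-60.10, 32.00). Tangency of A1 to PF means the radius DF is perpendicular to PF and since A1 is tangent to HS there, DH ⟂ HS, with radius 7.4, so the center D sits 7.4 in from both sides at D = (-52.70, 24.60). Then |GD| = |D − G| = 58.16.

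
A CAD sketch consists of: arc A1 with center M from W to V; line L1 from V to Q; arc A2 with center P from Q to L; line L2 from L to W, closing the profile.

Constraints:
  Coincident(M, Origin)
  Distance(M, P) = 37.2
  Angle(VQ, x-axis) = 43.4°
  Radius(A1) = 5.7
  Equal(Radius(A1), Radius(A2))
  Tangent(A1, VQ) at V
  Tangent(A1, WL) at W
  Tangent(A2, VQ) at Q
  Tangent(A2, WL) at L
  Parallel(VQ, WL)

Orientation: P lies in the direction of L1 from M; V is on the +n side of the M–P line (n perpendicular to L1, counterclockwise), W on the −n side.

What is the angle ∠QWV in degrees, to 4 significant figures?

72.96°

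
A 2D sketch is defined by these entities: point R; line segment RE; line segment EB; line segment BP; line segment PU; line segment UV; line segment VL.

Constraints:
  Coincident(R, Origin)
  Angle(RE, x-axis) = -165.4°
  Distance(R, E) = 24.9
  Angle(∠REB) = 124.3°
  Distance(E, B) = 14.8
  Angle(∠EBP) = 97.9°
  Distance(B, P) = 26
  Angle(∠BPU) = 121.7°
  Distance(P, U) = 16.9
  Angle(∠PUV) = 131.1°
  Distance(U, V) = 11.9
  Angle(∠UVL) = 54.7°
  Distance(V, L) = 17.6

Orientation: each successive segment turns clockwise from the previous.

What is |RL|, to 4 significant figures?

20.05

∠PUV = 131.1° gives UV at -50.40° from the x-axis; with |UV| = 11.9, V = (3.468, 15.60). ∠UVL = 54.7° gives VL at -175.7° from the x-axis; with |VL| = 17.6, L = (-14.08, 14.28). Then |RL| = |L − R| = 20.05.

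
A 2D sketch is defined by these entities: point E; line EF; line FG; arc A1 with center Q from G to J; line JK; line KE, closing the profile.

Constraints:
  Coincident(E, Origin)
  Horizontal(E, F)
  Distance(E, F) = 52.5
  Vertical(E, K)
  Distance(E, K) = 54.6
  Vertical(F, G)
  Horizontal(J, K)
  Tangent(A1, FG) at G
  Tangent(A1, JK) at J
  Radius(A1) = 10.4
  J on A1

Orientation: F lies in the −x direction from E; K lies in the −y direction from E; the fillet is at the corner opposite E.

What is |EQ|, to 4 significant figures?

61.04

EK is vertical with |EK| = 54.6 and K on the −y side, so K = (0.000, -54.60). The virtual corner opposite E is at (-52.50, -54.60). Tangency of A1 to FG means the radius QG is perpendicular to FG and tangency of A1 to JK means the radius QJ is perpendicular to JK, with radius 10.4, so the center Q sits 10.4 in from both sides at Q = (-42.10, -44.20). Then |EQ| = |Q − E| = 61.04.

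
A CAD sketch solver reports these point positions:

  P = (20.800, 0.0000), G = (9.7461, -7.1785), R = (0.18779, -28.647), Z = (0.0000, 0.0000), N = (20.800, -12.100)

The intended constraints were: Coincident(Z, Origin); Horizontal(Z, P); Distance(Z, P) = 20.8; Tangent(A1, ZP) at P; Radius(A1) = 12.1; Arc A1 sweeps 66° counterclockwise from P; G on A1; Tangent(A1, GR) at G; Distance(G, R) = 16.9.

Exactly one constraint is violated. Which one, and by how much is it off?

Distance(G, R) = 16.9 — off by 6.60.

Z = (0.00, 0.00) ✓; Z.y = 0.00, P.y = 0.00 ✓; |ZP| = 20.80 ✓; ∠(NP, PZ) = 90.00° ✓; |NP| = 12.10 ✓; bearing(N→G) − bearing(N→P) = 66.00° ✓; |NG| = 12.10 ✓; ∠(NG, GR) = 90.00° ✓; |GR| = 23.50 ✗.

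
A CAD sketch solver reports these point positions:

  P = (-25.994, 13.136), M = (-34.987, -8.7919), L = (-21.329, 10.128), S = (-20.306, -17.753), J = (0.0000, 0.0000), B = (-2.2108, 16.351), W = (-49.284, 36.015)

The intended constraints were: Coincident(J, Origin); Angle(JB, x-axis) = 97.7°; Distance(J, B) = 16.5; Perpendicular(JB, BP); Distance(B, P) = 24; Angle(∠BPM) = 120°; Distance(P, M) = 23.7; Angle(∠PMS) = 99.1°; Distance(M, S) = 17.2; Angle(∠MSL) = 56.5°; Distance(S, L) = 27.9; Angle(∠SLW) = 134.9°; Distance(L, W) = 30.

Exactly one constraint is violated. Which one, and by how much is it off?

Distance(L, W) = 30 — off by 8.10.

J = (0.00, 0.00) ✓; JB at 97.70° ✓; |JB| = 16.50 ✓; ∠(JB, BP) = 90.00° ✓; |BP| = 24.00 ✓; ∠BPM = 120.0° ✓; |PM| = 23.70 ✓; ∠PMS = 99.10° ✓; |MS| = 17.20 ✓; ∠MSL = 56.50° ✓; |SL| = 27.90 ✓; ∠SLW = 134.9° ✓; |LW| = 38.10 ✗.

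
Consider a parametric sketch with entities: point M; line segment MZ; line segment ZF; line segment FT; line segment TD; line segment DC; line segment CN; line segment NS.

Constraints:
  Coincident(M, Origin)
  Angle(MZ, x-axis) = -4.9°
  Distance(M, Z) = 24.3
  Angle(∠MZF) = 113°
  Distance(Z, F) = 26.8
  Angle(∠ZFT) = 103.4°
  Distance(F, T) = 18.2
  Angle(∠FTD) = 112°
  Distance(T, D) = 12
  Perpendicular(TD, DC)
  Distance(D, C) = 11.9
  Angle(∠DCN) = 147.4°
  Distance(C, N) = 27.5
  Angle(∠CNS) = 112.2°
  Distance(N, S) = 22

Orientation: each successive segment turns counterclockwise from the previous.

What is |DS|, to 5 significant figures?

47.916

M is at the origin; MZ runs at -4.9° with length 24.3, so Z = (24.211, -2.0756). ∠MZF = 113.0° gives ZF at 62.100° from the x-axis; with |ZF| = 26.8, F = (36.752, 21.609). ∠ZFT = 103.4° gives FT at 138.70° from the x-axis; with |FT| = 18.2, T = (23.079, 33.621). ∠FTD = 112.0° gives TD at -153.30° from the x-axis; with |TD| = 12.0, D = (12.358, 28.229). TD ⟂ DC, so DC runs at -63.300°; with |DC| = 11.9, C = (17.705, 17.598). ∠DCN = 147.4° gives CN at -30.700° from the x-axis; with |CN| = 27.5, N = (41.351, 3.5584). ∠CNS = 112.2° gives NS at 37.100° from the x-axis; with |NS| = 22.0, S = (58.898, 16.829). Then |DS| = |S − D| = 47.916.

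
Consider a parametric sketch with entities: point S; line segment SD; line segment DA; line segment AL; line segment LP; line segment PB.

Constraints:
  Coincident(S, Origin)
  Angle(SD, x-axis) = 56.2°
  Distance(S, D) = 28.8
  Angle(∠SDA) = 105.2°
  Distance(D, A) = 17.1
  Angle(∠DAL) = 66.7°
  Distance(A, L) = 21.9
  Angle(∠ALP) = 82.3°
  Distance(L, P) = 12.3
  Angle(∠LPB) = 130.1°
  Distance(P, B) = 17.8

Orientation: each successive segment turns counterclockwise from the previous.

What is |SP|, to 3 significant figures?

15.0

S is at the origin; SD runs at 56.2° with length 28.8, so D = (16.0, 23.9). ∠SDA = 105.2° gives DA at 131° from the x-axis; with |DA| = 17.1, A = (4.80, 36.8). ∠DAL = 66.7° gives AL at -116° from the x-axis; with |AL| = 21.9, L = (-4.69, 17.1). ∠ALP = 82.3° gives LP at -18.0° from the x-axis; with |LP| = 12.3, P = (7.00, 13.3). Then |SP| = |P − S| = 15.0.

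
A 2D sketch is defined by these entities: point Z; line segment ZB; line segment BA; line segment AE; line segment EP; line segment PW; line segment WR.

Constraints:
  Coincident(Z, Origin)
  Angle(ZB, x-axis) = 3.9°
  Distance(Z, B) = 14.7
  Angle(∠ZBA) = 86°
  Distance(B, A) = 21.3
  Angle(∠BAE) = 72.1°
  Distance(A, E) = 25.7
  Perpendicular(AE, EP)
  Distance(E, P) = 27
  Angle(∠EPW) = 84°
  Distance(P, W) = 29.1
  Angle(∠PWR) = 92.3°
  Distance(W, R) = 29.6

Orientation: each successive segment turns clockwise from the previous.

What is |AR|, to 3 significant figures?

5.74

Z is at the origin; ZB runs at 3.9° with length 14.7, so B = (14.7, 1.00). ∠ZBA = 86.0° gives BA at -90.1° from the x-axis; with |BA| = 21.3, A = (14.6, -20.3). ∠BAE = 72.1° gives AE at 162° from the x-axis; with |AE| = 25.7, E = (-9.81, -12.4). AE is perpendicular to EP, so EP runs at 72.0°; with |EP| = 27.0, P = (-1.47, 13.3). ∠EPW = 84.0° gives PW at -24.0° from the x-axis; with |PW| = 29.1, W = (25.1, 1.48). ∠PWR = 92.3° gives WR at -112° from the x-axis; with |WR| = 29.6, R = (14.2, -26.0). Then |AR| = |R − A| = 5.74.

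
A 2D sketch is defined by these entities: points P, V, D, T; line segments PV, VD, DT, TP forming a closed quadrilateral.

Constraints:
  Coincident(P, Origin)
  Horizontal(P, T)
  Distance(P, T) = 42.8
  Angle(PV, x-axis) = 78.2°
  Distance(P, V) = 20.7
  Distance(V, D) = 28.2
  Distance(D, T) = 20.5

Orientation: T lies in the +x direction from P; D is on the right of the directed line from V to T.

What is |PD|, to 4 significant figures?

22.39

Checks: |PT| = 42.80 ✓; |PV| = 20.70 ✓; |VD| = 28.20 ✓; |DT| = 20.50 ✓.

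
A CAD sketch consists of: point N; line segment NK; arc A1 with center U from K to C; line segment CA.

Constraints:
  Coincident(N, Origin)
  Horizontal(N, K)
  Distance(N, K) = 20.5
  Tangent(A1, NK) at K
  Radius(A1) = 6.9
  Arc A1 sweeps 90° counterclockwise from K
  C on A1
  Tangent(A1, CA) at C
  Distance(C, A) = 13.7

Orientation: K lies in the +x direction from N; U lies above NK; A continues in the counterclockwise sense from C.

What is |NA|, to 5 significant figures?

34.280

On A1, K sits at bearing -90° from U; a 90° counterclockwise sweep puts C at bearing 0°, so C = U + 6.9·(cos 0°, sin 0°) = (27.400, 6.9000). Tangency of A1 to CA means the radius UC is perpendicular to CA, so CA runs along (−sin 0°, cos 0°); with |CA| = 13.7, A = (27.400, 20.600). Then |NA| = |A − N| = 34.280.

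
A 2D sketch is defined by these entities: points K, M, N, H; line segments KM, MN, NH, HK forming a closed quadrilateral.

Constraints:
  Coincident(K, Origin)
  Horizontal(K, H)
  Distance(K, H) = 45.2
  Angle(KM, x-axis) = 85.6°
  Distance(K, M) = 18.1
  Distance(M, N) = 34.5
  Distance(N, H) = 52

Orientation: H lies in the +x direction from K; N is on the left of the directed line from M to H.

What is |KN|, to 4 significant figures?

50.89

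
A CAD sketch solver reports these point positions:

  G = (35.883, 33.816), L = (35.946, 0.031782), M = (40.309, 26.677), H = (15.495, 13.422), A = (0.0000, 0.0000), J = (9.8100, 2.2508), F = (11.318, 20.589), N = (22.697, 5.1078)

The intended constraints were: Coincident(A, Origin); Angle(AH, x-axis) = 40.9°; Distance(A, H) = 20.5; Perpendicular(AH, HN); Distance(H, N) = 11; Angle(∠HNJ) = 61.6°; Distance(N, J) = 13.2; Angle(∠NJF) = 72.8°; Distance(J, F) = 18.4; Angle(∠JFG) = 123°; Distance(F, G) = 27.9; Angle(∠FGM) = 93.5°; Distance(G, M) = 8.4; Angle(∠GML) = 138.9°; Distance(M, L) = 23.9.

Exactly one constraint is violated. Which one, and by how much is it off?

Distance(M, L) = 23.9 — off by 3.10.

A = (0.00, 0.00) ✓; AH at 40.90° ✓; |AH| = 20.50 ✓; ∠(AH, HN) = 90.00° ✓; |HN| = 11.00 ✓; ∠HNJ = 61.60° ✓; |NJ| = 13.20 ✓; ∠NJF = 72.80° ✓; |JF| = 18.40 ✓; ∠JFG = 123.0° ✓; |FG| = 27.90 ✓; ∠FGM = 93.50° ✓; |GM| = 8.400 ✓; ∠GML = 138.9° ✓; |ML| = 27.00 ✗.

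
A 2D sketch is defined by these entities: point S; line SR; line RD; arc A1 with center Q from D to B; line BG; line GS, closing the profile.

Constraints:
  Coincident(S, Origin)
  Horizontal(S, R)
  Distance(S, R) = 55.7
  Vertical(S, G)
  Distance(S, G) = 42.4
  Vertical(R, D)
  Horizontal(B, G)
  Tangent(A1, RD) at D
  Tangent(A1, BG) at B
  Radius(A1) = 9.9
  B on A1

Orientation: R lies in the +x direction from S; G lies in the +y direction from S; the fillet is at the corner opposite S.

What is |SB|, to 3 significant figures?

62.4

The virtual corner opposite S is at (55.7, 42.4). Tangency of A1 to RD means the radius QD is perpendicular to RD and since A1 is tangent to BG there, QB ⟂ BG, with radius 9.9, so the center Q sits 9.9 in from both sides at Q = (45.8, 32.5). That places the tangent points at D = (55.7, 32.5) on RD and B = (45.8, 42.4) on BG. Then |SB| = |B − S| = 62.4.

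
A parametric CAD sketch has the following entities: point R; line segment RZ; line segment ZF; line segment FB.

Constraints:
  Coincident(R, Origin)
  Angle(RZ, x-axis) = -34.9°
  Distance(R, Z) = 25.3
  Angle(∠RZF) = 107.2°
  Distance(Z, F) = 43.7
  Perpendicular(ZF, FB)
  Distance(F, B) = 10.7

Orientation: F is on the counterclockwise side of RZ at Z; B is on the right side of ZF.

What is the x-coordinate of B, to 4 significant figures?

61.81

R is at the origin; RZ runs at -34.9° with length 25.3, so Z = 25.3·(cos -34.9°, sin -34.9°) = (20.75, -14.48). ∠RZF = 107.2°, so ZF runs at -34.9° + (180° − 107.2°) = 37.90° from the x-axis; with |ZF| = 43.7, F = Z + 43.7·(cos 37.90°, sin 37.90°) = (55.23, 12.37). ZF is perpendicular to FB; with |FB| = 10.7 on the right of ZF, B = F + 10.7·(0.6143, -0.7891) = (61.81, 3.926). So B.x = 61.81.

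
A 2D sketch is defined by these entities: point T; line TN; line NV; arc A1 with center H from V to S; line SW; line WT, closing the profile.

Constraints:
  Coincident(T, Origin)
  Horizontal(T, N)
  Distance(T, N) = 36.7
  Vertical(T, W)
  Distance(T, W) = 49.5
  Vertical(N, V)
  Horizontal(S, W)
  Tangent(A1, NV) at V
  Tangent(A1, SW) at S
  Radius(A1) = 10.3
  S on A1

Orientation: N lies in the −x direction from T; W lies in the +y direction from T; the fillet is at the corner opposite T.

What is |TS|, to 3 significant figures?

56.1

T is at the origin; TN is horizontal with |TN| = 36.7 and N on the −x side, so N = (-36.7, 0.00). TW is vertical with |TW| = 49.5 and W on the +y side, so W = (0.00, 49.5). The virtual corner opposite T is at (-36.7, 49.5). Tangency of A1 to NV means the radius HV is perpendicular to NV and the tangent condition forces HS to be normal to SW, with radius 10.3, so the center H sits 10.3 in from both sides at H = (-26.4, 39.2). That places the tangent points at V = (-36.7, 39.2) on NV and S = (-26.4, 49.5) on SW. Then |TS| = |S − T| = 56.1.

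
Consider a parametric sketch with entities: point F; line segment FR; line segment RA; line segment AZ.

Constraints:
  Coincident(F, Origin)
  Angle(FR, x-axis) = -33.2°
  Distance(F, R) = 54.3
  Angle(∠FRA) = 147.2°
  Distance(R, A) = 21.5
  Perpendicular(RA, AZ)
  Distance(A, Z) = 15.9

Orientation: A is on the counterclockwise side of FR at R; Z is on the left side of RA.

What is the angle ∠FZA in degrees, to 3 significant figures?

101°

∠FRA = 147.2°, so RA runs at -33.2° + (180° − 147.2°) = -0.400° from the x-axis; with |RA| = 21.5, A = R + 21.5·(cos -0.400°, sin -0.400°) = (66.9, -29.9). RA ⟂ AZ; with |AZ| = 15.9 on the left of RA, Z = A + 15.9·(0.00698, 1.00) = (67.0, -14.0). Then cos ∠FZA = ZF·ZA / (|ZF||ZA|), giving 101°.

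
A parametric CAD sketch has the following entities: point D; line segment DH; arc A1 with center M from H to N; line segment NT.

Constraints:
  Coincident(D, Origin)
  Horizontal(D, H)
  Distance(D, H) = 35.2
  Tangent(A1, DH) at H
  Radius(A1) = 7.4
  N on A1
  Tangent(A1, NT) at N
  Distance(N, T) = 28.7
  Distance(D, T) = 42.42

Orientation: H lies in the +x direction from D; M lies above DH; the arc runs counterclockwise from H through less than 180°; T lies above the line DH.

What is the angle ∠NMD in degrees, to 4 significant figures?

155.5°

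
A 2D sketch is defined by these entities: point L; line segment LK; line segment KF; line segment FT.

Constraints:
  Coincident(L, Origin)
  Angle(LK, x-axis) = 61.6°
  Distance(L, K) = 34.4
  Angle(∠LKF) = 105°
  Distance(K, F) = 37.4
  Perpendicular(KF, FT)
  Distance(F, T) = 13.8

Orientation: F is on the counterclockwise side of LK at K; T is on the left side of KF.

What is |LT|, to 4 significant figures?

50.21

L is at the origin; LK runs at 61.6° with length 34.4, so K = 34.4·(cos 61.6°, sin 61.6°) = (16.36, 30.26). ∠LKF = 105.0°, so KF runs at 61.6° + (180° − 105.0°) = 136.6° from the x-axis; with |KF| = 37.4, F = K + 37.4·(cos 136.6°, sin 136.6°) = (-10.81, 55.96). The perpendicularity gives FT at right angles to KF; with |FT| = 13.8 on the left of KF, T = F + 13.8·(-0.6871, -0.7266) = (-20.29, 45.93). Then |LT| = |T − L| = 50.21.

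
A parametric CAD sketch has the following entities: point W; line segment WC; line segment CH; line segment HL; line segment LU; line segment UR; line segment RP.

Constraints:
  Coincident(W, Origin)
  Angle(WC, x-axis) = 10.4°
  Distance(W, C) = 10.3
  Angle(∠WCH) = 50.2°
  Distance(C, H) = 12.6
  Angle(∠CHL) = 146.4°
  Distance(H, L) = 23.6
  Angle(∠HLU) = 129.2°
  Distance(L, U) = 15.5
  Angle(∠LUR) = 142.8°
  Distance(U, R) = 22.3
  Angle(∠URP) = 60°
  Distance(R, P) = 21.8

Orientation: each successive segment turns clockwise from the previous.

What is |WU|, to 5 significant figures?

34.085

∠CHL = 146.4° gives HL at -153.00° from the x-axis; with |HL| = 23.6, L = (-17.082, -19.832). ∠HLU = 129.2° gives LU at 156.20° from the x-axis; with |LU| = 15.5, U = (-31.264, -13.577). Then |WU| = |U − W| = 34.085.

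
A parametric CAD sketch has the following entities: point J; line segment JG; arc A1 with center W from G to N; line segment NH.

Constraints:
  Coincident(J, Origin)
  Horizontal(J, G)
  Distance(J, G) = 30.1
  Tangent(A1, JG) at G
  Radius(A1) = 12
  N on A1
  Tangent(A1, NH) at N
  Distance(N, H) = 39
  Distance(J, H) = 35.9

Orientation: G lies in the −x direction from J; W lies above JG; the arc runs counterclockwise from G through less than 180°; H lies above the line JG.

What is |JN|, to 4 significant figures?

21.09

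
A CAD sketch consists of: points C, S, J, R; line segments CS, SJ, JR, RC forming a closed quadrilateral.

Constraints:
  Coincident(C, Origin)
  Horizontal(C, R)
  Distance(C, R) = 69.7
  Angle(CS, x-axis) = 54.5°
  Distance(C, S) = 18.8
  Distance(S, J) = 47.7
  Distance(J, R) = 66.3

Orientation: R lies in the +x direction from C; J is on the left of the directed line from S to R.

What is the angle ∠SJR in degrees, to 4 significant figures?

61.88°

Checks: |SJ| = 47.70 ✓; |JR| = 66.30 ✓.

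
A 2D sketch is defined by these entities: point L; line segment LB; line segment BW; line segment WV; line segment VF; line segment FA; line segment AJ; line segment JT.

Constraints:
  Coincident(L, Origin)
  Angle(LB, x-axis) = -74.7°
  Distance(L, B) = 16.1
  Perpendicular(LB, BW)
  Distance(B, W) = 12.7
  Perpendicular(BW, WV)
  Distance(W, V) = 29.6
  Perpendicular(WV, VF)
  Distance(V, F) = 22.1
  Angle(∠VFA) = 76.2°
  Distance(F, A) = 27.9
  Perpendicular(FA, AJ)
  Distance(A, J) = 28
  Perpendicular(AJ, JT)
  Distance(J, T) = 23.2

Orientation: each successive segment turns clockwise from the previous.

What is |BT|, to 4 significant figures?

36.93

L is at the origin; LB runs at -74.7° with length 16.1, so B = (4.248, -15.53). LB ⟂ BW, so BW runs at -164.7°; with |BW| = 12.7, W = (-8.002, -18.88). The perpendicularity gives WV at right angles to BW, so WV runs at 105.3°; with |WV| = 29.6, V = (-15.81, 9.670). WV ⟂ VF, so VF runs at 15.30°; with |VF| = 22.1, F = (5.505, 15.50). ∠VFA = 76.2° gives FA at -88.50° from the x-axis; with |FA| = 27.9, A = (6.235, -12.39). The perpendicularity gives AJ at right angles to FA, so AJ runs at -178.5°; with |AJ| = 28.0, J = (-21.76, -13.12). The perpendicularity gives JT at right angles to AJ, so JT runs at 91.50°; with |JT| = 23.2, T = (-22.36, 10.07). Then |BT| = |T − B| = 36.93.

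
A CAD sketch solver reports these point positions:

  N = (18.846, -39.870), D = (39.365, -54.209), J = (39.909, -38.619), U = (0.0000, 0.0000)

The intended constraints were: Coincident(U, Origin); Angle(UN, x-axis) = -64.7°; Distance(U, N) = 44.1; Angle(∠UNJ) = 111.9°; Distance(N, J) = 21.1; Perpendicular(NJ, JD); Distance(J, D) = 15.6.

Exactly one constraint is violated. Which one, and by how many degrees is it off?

Perpendicular(NJ, JD) — off by 5.40°.

U = (0.00, 0.00) ✓; UN at -64.70° ✓; |UN| = 44.10 ✓; ∠UNJ = 111.9° ✓; |NJ| = 21.10 ✓; ∠(NJ, JD) = 95.40° ✗; |JD| = 15.60 ✓.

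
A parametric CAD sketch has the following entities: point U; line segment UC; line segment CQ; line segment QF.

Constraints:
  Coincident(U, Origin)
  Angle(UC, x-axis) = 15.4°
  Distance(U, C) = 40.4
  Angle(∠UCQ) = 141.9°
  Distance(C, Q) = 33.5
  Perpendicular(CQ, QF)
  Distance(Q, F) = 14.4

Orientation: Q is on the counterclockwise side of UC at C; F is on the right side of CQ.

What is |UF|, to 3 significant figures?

76.2

∠UCQ = 141.9°, so CQ runs at 15.4° + (180° − 141.9°) = 53.5° from the x-axis; with |CQ| = 33.5, Q = C + 33.5·(cos 53.5°, sin 53.5°) = (58.9, 37.7). The perpendicularity gives QF at right angles to CQ; with |QF| = 14.4 on the right of CQ, F = Q + 14.4·(0.804, -0.595) = (70.5, 29.1). Then |UF| = |F − U| = 76.2.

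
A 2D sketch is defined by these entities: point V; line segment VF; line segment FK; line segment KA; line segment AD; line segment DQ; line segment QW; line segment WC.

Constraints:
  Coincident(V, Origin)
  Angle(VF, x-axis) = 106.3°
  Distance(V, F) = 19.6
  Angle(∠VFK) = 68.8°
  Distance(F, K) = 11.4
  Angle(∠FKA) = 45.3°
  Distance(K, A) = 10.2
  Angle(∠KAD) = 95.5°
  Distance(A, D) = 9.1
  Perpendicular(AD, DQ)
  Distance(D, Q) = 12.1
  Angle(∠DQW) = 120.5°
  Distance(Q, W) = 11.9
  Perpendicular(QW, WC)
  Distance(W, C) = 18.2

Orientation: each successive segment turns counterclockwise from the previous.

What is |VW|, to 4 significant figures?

26.14

V is at the origin; VF runs at 106.3° with length 19.6, so F = (-5.501, 18.81). ∠VFK = 68.8° gives FK at -142.5° from the x-axis; with |FK| = 11.4, K = (-14.55, 11.87). ∠FKA = 45.3° gives KA at -7.800° from the x-axis; with |KA| = 10.2, A = (-4.440, 10.49). ∠KAD = 95.5° gives AD at 76.70° from the x-axis; with |AD| = 9.1, D = (-2.346, 19.34). The perpendicularity gives DQ at right angles to AD, so DQ runs at 166.7°; with |DQ| = 12.1, Q = (-14.12, 22.13). ∠DQW = 120.5° gives QW at -133.8° from the x-axis; with |QW| = 11.9, W = (-22.36, 13.54). Then |VW| = |W − V| = 26.14.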